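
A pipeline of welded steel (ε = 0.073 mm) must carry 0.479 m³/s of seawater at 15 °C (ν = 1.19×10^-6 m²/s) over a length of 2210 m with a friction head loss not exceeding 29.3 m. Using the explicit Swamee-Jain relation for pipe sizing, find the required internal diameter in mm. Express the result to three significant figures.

D ≈ 464 mm

Swamee-Jain (Type III): D = 0.66·[ε^1.25·(LQ²/(gh_f))^4.75 + ν·Q^9.4·(L/(gh_f))^5.2]^0.04
LQ²/(gh_f) = 1.764; L/(gh_f) = 7.689
Term 1 = ε^1.25·(…)^4.75 = 1.00×10^-4; Term 2 = ν·Q^9.4·(…)^5.2 = 4.75×10^-5
D = 0.66·(1.00×10^-4 + 4.75×10^-5)^0.04 = 0.4638 m = 464 mm
Check: V = 2.84 m/s, Re = 1.11×10^6, f = 0.01419, h_f = 27.7 m ≈ 29.3 m ✓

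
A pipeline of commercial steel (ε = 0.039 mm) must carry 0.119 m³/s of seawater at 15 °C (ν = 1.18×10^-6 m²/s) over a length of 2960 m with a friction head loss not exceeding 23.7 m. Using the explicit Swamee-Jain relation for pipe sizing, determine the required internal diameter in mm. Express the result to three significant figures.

Swamee-Jain (Type III): D = 0.66·[ε^1.25·(LQ²/(gh_f))^4.75 + ν·Q^9.4·(L/(gh_f))^5.2]^0.04
LQ²/(gh_f) = 0.1803; L/(gh_f) = 12.73
Term 1 = ε^1.25·(…)^4.75 = 9.01×10^-10; Term 2 = ν·Q^9.4·(…)^5.2 = 1.34×10^-9
D = 0.66·(9.01×10^-10 + 1.34×10^-9)^0.04 = 0.2976 m = 298 mm
Check: V = 1.71 m/s, Re = 4.32×10^5, f = 0.01505, h_f = 22.4 m ≈ 23.7 m ✓

D ≈ 298 mm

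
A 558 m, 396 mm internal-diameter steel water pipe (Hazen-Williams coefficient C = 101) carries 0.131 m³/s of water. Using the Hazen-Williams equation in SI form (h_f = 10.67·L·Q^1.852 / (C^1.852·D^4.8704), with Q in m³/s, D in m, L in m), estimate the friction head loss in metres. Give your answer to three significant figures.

h_f ≈ 2.44 m

h_f = 10.67·558·0.131^1.852 / (101^1.852·0.396^4.8704) = 2.440 m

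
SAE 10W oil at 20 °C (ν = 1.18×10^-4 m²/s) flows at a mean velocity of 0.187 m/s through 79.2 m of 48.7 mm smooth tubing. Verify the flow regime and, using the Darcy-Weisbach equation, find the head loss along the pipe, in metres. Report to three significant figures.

Re = VD/ν = 0.187·0.04870/1.18×10^-4 = 77.2 → laminar (Re < 2300)
f = 64/Re = 0.8293
h_f = f(L/D)V²/(2g) = 0.8293·(79.2/0.04870)·0.187²/(2·9.81) = 2.404 m

h_f ≈ 2.40 m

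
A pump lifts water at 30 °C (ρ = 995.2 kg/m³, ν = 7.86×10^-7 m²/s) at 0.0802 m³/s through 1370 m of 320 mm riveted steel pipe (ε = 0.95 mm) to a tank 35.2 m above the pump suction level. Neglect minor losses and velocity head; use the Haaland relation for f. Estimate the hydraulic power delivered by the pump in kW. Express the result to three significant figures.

V = 4Q/(πD²) = 0.9972 m/s; Re = 4.06×10^5; ε/D = 0.00297; f = 0.02644
h_f = f(L/D)V²/2g = 5.738 m
Total head H = z + h_f = 35.2 + 5.738 = 40.94 m
P_hyd = ρgQH = 995.2·9.81·0.0802·40.94 = 32.05 kW

P_hyd ≈ 32.1 kW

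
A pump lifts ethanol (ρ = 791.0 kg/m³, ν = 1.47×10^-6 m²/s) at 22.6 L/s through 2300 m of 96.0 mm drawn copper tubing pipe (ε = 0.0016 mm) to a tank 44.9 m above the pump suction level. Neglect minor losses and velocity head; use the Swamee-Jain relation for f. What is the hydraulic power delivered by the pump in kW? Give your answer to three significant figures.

V = 4Q/(πD²) = 3.122 m/s; Re = 2.04×10^5; ε/D = 1.67×10^-5; f = 0.01563
h_f = f(L/D)V²/2g = 186.0 m
Total head H = z + h_f = 44.9 + 186.0 = 230.9 m
P_hyd = ρgQH = 791.0·9.81·0.0226·230.9 = 40.50 kW

P_hyd ≈ 40.5 kW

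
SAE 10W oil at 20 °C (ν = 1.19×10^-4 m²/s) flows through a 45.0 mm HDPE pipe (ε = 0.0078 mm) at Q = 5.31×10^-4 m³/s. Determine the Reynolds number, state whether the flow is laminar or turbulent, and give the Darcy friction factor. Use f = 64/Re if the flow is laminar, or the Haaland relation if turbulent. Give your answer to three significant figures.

Re ≈ 126; laminar; f = 64/Re ≈ 0.507

V = 4Q/(πD²) = 0.3339 m/s
Re = VD/ν = 0.3339·0.0450/1.19×10^-4 = 126
Re < 2300 → laminar → f = 64/Re = 0.5069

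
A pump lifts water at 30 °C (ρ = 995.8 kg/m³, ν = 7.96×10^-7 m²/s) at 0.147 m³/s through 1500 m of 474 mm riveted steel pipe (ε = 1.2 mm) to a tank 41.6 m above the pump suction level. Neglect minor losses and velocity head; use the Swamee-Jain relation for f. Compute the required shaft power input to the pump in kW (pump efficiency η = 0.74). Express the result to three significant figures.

P_shaft ≈ 86.2 kW

V = 4Q/(πD²) = 0.8330 m/s; Re = 4.96×10^5; ε/D = 0.00253; f = 0.02538
h_f = f(L/D)V²/2g = 2.841 m
Total head H = z + h_f = 41.6 + 2.841 = 44.44 m
P_hyd = ρgQH = 995.8·9.81·0.147·44.44 = 63.82 kW
P_shaft = P_hyd/η = 63.82/0.74 = 86.24 kW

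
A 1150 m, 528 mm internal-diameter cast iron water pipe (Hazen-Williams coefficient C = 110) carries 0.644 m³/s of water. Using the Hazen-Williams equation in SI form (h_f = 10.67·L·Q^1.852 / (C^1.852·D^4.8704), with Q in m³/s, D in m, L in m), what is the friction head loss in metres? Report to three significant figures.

h_f ≈ 20.2 m

h_f = 10.67·1150·0.644^1.852 / (110^1.852·0.528^4.8704) = 20.19 m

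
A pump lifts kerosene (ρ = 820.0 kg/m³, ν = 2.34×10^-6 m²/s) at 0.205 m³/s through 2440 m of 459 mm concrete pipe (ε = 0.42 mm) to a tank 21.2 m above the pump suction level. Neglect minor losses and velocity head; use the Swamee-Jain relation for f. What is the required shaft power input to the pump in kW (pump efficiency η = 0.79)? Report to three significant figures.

V = 4Q/(πD²) = 1.239 m/s; Re = 2.43×10^5; ε/D = 9.15×10^-4; f = 0.02061
h_f = f(L/D)V²/2g = 8.571 m
Total head H = z + h_f = 21.2 + 8.571 = 29.77 m
P_hyd = ρgQH = 820.0·9.81·0.205·29.77 = 49.09 kW
P_shaft = P_hyd/η = 49.09/0.79 = 62.14 kW

P_shaft ≈ 62.1 kW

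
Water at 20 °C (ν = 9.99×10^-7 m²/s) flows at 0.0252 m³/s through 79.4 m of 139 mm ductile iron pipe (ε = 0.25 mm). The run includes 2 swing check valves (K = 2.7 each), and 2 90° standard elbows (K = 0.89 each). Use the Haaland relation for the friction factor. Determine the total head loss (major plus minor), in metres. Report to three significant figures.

V = 4Q/(πD²) = 1.661 m/s; V²/2g = 0.1406 m
Re = 2.31×10^5, ε/D = 0.00180 → f = 0.02355 (Haaland)
Major: h_f = f(L/D)·V²/2g = 0.02355·571.2·0.1406 = 1.891 m
Minor: ΣK = 7.18; h_m = ΣK·V²/2g = 1.009 m
Total H_L = 1.891 + 1.009 = 2.900 m

H_L ≈ 2.90 m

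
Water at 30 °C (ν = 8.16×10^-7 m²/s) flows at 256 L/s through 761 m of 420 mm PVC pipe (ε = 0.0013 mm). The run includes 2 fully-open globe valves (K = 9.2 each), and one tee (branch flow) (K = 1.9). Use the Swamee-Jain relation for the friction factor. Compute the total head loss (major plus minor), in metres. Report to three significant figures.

V = 4Q/(πD²) = 1.848 m/s; V²/2g = 0.1740 m
Re = 9.51×10^5, ε/D = 3.10×10^-6 → f = 0.01178 (Swamee-Jain)
Major: h_f = f(L/D)·V²/2g = 0.01178·1812·0.1740 = 3.715 m
Minor: ΣK = 20.3; h_m = ΣK·V²/2g = 3.533 m
Total H_L = 3.715 + 3.533 = 7.247 m

H_L ≈ 7.25 m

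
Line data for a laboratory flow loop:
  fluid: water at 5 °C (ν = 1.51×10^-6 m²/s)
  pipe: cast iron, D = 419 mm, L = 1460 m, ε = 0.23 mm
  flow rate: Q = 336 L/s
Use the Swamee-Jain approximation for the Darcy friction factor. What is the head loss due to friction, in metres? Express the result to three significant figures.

h_f ≈ 18.8 m

V = 4Q/(πD²) = 4·0.336/(π·0.419²) = 2.437 m/s
Re = VD/ν = 2.437·0.419/1.51×10^-6 = 6.76×10^5 → turbulent
ε/D = 0.23/419 = 5.49×10^-4
Swamee-Jain: f = 0.01785
h_f = f(L/D)V²/(2g) = 0.01785·(1460/0.419)·2.437²/(2·9.81) = 18.82 m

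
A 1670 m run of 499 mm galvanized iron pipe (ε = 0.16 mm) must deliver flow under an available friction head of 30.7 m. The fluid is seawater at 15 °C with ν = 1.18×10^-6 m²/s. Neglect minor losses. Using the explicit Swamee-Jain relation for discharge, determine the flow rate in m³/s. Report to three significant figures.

Q ≈ 0.663 m³/s

Swamee-Jain (Type II): Q = -0.965·√(gD⁵h_f/L)·ln[ε/(3.7D) + √(3.17ν²L/(gD³h_f))]
√(gD⁵h_f/L) = √(9.81·0.499⁵·30.7/1670) = 0.07470
ε/(3.7D) = 8.67×10^-5; √(3.17ν²L/(gD³h_f)) = 1.40×10^-5
Q = -0.965·0.07470·ln(1.007×10^-4) = 0.6634 m³/s
Check: V = 3.39 m/s, Re = 1.43×10^6, f = 0.01573, h_f = 30.9 m ≈ 30.7 m ✓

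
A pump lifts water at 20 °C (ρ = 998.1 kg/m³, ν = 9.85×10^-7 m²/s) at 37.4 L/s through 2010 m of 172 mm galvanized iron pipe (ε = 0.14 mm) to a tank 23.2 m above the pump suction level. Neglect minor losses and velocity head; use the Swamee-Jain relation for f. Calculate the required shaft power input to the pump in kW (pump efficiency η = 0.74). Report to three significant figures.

V = 4Q/(πD²) = 1.610 m/s; Re = 2.81×10^5; ε/D = 8.14×10^-4; f = 0.02000
h_f = f(L/D)V²/2g = 30.87 m
Total head H = z + h_f = 23.2 + 30.87 = 54.07 m
P_hyd = ρgQH = 998.1·9.81·0.0374·54.07 = 19.80 kW
P_shaft = P_hyd/η = 19.80/0.74 = 26.76 kW

P_shaft ≈ 26.8 kW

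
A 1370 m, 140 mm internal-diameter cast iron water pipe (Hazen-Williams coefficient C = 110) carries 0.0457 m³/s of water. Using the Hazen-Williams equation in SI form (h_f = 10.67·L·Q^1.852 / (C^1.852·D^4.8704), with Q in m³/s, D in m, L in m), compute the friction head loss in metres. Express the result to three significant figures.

h_f = 10.67·1370·0.0457^1.852 / (110^1.852·0.140^4.8704) = 115.1 m

h_f ≈ 115 m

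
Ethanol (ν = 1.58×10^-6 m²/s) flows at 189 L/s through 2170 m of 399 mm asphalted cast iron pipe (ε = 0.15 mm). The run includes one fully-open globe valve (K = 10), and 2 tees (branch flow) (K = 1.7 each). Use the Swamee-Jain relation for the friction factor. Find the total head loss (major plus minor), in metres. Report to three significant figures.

H_L ≈ 12.5 m

V = 4Q/(πD²) = 1.512 m/s; V²/2g = 0.1165 m
Re = 3.82×10^5, ε/D = 3.76×10^-4 → f = 0.01725 (Swamee-Jain)
Major: h_f = f(L/D)·V²/2g = 0.01725·5439·0.1165 = 10.93 m
Minor: ΣK = 13.4; h_m = ΣK·V²/2g = 1.560 m
Total H_L = 10.93 + 1.560 = 12.49 m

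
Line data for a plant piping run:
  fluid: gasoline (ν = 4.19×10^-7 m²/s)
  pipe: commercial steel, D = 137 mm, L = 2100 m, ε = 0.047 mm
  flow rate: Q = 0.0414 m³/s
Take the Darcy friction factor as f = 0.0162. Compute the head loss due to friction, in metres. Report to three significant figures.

h_f ≈ 99.8 m

V = 4Q/(πD²) = 4·0.0414/(π·0.137²) = 2.808 m/s
h_f = f(L/D)V²/(2g) = 0.01620·(2100/0.137)·2.808²/(2·9.81) = 99.83 m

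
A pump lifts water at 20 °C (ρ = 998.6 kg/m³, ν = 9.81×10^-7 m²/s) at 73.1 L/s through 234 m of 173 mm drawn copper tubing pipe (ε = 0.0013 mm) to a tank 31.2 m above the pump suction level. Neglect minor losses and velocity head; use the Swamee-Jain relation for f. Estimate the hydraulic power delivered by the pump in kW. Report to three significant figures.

P_hyd ≈ 28.6 kW

V = 4Q/(πD²) = 3.110 m/s; Re = 5.48×10^5; ε/D = 7.51×10^-6; f = 0.01301
h_f = f(L/D)V²/2g = 8.671 m
Total head H = z + h_f = 31.2 + 8.671 = 39.87 m
P_hyd = ρgQH = 998.6·9.81·0.0731·39.87 = 28.55 kW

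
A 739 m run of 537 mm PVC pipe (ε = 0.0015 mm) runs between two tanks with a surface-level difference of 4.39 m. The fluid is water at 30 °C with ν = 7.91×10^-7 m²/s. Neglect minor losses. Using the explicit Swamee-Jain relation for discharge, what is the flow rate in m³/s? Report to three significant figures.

Swamee-Jain (Type II): Q = -0.965·√(gD⁵h_f/L)·ln[ε/(3.7D) + √(3.17ν²L/(gD³h_f))]
√(gD⁵h_f/L) = √(9.81·0.537⁵·4.39/739) = 0.05101
ε/(3.7D) = 7.55×10^-7; √(3.17ν²L/(gD³h_f)) = 1.48×10^-5
Q = -0.965·0.05101·ln(1.558×10^-5) = 0.5449 m³/s
Check: V = 2.41 m/s, Re = 1.63×10^6, f = 0.01080, h_f = 4.39 m ≈ 4.39 m ✓

Q ≈ 0.545 m³/s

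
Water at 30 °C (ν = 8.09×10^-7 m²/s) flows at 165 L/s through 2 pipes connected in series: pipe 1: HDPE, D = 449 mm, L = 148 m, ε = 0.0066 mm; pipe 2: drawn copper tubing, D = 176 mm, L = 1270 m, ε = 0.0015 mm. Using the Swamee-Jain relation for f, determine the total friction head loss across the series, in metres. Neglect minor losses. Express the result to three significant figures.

Pipe 1: V = 1.042 m/s, Re = 5.78×10^5, ε/D = 1.47×10^-5, f = 0.01301, h_1 = f(L/D)V²/2g = 0.2374 m
Pipe 2: V = 6.782 m/s, Re = 1.48×10^6, ε/D = 8.52×10^-6, f = 0.01115, h_2 = f(L/D)V²/2g = 188.6 m
Series → Q common, losses add: H = Σh = 188.9 m

H ≈ 189 m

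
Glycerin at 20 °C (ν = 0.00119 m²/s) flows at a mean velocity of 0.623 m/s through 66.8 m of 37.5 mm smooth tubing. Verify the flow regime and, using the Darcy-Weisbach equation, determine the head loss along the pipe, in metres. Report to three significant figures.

Re = VD/ν = 0.623·0.03750/0.00119 = 19.6 → laminar (Re < 2300)
f = 64/Re = 3.260
h_f = f(L/D)V²/(2g) = 3.260·(66.8/0.03750)·0.623²/(2·9.81) = 114.9 m

h_f ≈ 115 m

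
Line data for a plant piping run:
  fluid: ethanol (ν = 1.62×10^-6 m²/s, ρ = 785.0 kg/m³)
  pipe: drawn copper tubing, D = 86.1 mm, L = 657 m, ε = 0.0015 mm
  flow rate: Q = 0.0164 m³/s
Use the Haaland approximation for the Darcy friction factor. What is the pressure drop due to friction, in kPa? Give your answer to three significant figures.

Δp ≈ 392 kPa

V = 4Q/(πD²) = 4·0.0164/(π·0.0861²) = 2.817 m/s
Re = VD/ν = 2.817·0.0861/1.62×10^-6 = 1.50×10^5 → turbulent
ε/D = 0.0015/86.1 = 1.74×10^-5
Haaland: f = 0.01650
h_f = f(L/D)V²/(2g) = 0.01650·(657/0.0861)·2.817²/(2·9.81) = 50.91 m
Δp = ρg·h_f = 785.0·9.81·50.91 = 392.1 kPa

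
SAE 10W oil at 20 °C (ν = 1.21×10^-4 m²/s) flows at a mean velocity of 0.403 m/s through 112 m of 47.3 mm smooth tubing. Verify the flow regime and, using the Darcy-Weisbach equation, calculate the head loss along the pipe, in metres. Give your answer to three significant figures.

Re = VD/ν = 0.403·0.04730/1.21×10^-4 = 158 → laminar (Re < 2300)
f = 64/Re = 0.4063
h_f = f(L/D)V²/(2g) = 0.4063·(112/0.04730)·0.403²/(2·9.81) = 7.963 m

h_f ≈ 7.96 m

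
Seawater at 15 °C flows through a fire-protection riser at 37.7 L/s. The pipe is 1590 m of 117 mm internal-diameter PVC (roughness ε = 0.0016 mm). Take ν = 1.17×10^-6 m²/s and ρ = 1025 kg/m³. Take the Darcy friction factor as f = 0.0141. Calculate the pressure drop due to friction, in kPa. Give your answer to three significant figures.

Δp ≈ 1210 kPa

V = 4Q/(πD²) = 4·0.0377/(π·0.117²) = 3.507 m/s
h_f = f(L/D)V²/(2g) = 0.01410·(1590/0.117)·3.507²/(2·9.81) = 120.1 m
Δp = ρg·h_f = 1025·9.81·120.1 = 1207 kPa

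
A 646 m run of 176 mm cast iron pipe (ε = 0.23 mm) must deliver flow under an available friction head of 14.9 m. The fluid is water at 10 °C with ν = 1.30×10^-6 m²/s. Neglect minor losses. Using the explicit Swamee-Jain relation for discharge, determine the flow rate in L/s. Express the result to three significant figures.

Q ≈ 46.4 L/s

Swamee-Jain (Type II): Q = -0.965·√(gD⁵h_f/L)·ln[ε/(3.7D) + √(3.17ν²L/(gD³h_f))]
√(gD⁵h_f/L) = √(9.81·0.176⁵·14.9/646) = 0.006181
ε/(3.7D) = 3.53×10^-4; √(3.17ν²L/(gD³h_f)) = 6.59×10^-5
Q = -0.965·0.006181·ln(4.191×10^-4) = 0.04639 m³/s
Check: V = 1.91 m/s, Re = 2.58×10^5, f = 0.02207, h_f = 15.0 m ≈ 14.9 m ✓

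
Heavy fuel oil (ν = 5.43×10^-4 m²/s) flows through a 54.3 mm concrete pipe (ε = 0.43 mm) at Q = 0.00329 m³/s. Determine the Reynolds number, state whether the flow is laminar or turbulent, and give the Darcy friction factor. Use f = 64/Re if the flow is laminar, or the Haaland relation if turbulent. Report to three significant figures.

Re ≈ 142; laminar; f = 64/Re ≈ 0.450

V = 4Q/(πD²) = 1.421 m/s
Re = VD/ν = 1.421·0.0543/5.43×10^-4 = 142
Re < 2300 → laminar → f = 64/Re = 0.4505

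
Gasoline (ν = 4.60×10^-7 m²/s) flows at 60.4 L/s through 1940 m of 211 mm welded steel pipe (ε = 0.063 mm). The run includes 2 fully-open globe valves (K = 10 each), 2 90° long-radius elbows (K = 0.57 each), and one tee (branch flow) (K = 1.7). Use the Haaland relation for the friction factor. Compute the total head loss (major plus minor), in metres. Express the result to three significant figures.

V = 4Q/(πD²) = 1.727 m/s; V²/2g = 0.1521 m
Re = 7.92×10^5, ε/D = 2.99×10^-4 → f = 0.01574 (Haaland)
Major: h_f = f(L/D)·V²/2g = 0.01574·9194·0.1521 = 22.01 m
Minor: ΣK = 22.8; h_m = ΣK·V²/2g = 3.473 m
Total H_L = 22.01 + 3.473 = 25.48 m

H_L ≈ 25.5 m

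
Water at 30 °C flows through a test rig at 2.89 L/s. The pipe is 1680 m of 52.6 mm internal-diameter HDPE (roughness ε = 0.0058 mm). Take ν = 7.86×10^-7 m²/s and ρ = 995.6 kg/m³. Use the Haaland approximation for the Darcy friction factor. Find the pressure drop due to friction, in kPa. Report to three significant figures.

Δp ≈ 526 kPa

V = 4Q/(πD²) = 4·0.00289/(π·0.0526²) = 1.330 m/s
Re = VD/ν = 1.330·0.0526/7.86×10^-7 = 8.90×10^4 → turbulent
ε/D = 0.0058/52.6 = 1.10×10^-4
Haaland: f = 0.01872
h_f = f(L/D)V²/(2g) = 0.01872·(1680/0.0526)·1.330²/(2·9.81) = 53.90 m
Δp = ρg·h_f = 995.6·9.81·53.90 = 526.4 kPa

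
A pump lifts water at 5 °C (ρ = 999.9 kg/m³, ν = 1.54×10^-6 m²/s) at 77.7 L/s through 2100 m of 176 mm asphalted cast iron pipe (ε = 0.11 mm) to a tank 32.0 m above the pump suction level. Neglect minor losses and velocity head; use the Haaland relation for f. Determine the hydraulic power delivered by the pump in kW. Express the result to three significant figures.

P_hyd ≈ 112 kW

V = 4Q/(πD²) = 3.194 m/s; Re = 3.65×10^5; ε/D = 6.25×10^-4; f = 0.01857
h_f = f(L/D)V²/2g = 115.2 m
Total head H = z + h_f = 32.0 + 115.2 = 147.2 m
P_hyd = ρgQH = 999.9·9.81·0.0777·147.2 = 112.2 kW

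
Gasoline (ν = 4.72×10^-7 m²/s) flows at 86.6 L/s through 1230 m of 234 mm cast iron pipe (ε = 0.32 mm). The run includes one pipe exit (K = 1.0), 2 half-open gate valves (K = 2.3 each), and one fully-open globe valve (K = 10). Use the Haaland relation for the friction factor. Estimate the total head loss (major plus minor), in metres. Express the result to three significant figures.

H_L ≈ 26.6 m

V = 4Q/(πD²) = 2.014 m/s; V²/2g = 0.2067 m
Re = 9.98×10^5, ε/D = 0.00137 → f = 0.02148 (Haaland)
Major: h_f = f(L/D)·V²/2g = 0.02148·5256·0.2067 = 23.33 m
Minor: ΣK = 15.6; h_m = ΣK·V²/2g = 3.224 m
Total H_L = 23.33 + 3.224 = 26.56 m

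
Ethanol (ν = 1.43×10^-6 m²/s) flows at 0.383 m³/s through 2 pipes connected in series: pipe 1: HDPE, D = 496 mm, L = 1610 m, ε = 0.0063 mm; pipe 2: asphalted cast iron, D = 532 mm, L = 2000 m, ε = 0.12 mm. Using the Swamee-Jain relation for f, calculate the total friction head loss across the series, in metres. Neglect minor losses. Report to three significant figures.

Pipe 1: V = 1.982 m/s, Re = 6.88×10^5, ε/D = 1.27×10^-5, f = 0.01262, h_1 = f(L/D)V²/2g = 8.205 m
Pipe 2: V = 1.723 m/s, Re = 6.41×10^5, ε/D = 2.26×10^-4, f = 0.01545, h_2 = f(L/D)V²/2g = 8.791 m
Series → Q common, losses add: H = Σh = 17.00 m

H ≈ 17.0 m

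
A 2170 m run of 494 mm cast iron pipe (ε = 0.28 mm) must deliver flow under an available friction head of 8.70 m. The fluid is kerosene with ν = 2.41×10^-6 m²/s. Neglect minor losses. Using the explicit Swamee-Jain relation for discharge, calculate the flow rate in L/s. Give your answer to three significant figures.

Q ≈ 277 L/s

Swamee-Jain (Type II): Q = -0.965·√(gD⁵h_f/L)·ln[ε/(3.7D) + √(3.17ν²L/(gD³h_f))]
√(gD⁵h_f/L) = √(9.81·0.494⁵·8.70/2170) = 0.03402
ε/(3.7D) = 1.53×10^-4; √(3.17ν²L/(gD³h_f)) = 6.23×10^-5
Q = -0.965·0.03402·ln(2.155×10^-4) = 0.2771 m³/s
Check: V = 1.45 m/s, Re = 2.96×10^5, f = 0.01872, h_f = 8.76 m ≈ 8.70 m ✓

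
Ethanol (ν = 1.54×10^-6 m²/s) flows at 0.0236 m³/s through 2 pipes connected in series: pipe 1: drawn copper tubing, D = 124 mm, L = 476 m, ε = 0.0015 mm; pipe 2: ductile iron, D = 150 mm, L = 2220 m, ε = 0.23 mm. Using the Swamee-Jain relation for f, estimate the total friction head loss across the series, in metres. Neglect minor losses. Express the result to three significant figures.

H ≈ 44.0 m

Pipe 1: V = 1.954 m/s, Re = 1.57×10^5, ε/D = 1.21×10^-5, f = 0.01638, h_1 = f(L/D)V²/2g = 12.24 m
Pipe 2: V = 1.335 m/s, Re = 1.30×10^5, ε/D = 0.00153, f = 0.02362, h_2 = f(L/D)V²/2g = 31.77 m
Series → Q common, losses add: H = Σh = 44.01 m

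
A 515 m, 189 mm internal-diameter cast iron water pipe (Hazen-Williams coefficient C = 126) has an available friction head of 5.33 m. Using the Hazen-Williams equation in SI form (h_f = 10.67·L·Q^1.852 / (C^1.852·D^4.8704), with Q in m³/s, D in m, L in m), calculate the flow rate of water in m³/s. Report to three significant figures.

Rearranging: Q = [h_f·C^1.852·D^4.8704 / (10.67·L)]^(1/1.852)
Q = [5.33·126^1.852·0.189^4.8704 / (10.67·515)]^0.540 = 0.03720 m³/s

Q ≈ 0.0372 m³/s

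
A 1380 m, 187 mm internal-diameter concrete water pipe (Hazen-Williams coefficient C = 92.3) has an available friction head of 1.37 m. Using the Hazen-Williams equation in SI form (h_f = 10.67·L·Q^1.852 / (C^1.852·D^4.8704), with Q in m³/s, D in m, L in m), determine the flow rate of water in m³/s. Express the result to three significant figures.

Q ≈ 0.00747 m³/s

Rearranging: Q = [h_f·C^1.852·D^4.8704 / (10.67·L)]^(1/1.852)
Q = [1.37·92.3^1.852·0.187^4.8704 / (10.67·1380)]^0.540 = 0.007474 m³/s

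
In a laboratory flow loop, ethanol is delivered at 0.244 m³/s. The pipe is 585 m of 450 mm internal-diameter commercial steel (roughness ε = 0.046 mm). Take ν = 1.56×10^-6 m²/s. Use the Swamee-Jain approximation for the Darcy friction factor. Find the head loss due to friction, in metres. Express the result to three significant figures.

h_f ≈ 2.29 m

V = 4Q/(πD²) = 4·0.244/(π·0.450²) = 1.534 m/s
Re = VD/ν = 1.534·0.450/1.56×10^-6 = 4.43×10^5 → turbulent
ε/D = 0.046/450 = 1.02×10^-4
Swamee-Jain: f = 0.01470
h_f = f(L/D)V²/(2g) = 0.01470·(585/0.450)·1.534²/(2·9.81) = 2.293 m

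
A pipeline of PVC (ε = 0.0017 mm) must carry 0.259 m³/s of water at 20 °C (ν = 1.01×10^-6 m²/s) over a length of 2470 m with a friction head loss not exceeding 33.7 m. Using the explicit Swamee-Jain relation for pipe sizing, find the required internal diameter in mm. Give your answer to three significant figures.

D ≈ 348 mm

Swamee-Jain (Type III): D = 0.66·[ε^1.25·(LQ²/(gh_f))^4.75 + ν·Q^9.4·(L/(gh_f))^5.2]^0.04
LQ²/(gh_f) = 0.5012; L/(gh_f) = 7.471
Term 1 = ε^1.25·(…)^4.75 = 2.31×10^-9; Term 2 = ν·Q^9.4·(…)^5.2 = 1.07×10^-7
D = 0.66·(2.31×10^-9 + 1.07×10^-7)^0.04 = 0.3477 m = 348 mm
Check: V = 2.73 m/s, Re = 9.39×10^5, f = 0.01185, h_f = 31.9 m ≈ 33.7 m ✓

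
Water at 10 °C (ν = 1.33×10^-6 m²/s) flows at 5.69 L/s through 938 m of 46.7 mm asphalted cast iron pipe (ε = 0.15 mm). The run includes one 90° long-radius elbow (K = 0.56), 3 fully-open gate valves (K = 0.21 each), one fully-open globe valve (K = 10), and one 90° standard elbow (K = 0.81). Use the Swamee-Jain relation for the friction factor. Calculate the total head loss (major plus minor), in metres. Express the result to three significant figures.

V = 4Q/(πD²) = 3.322 m/s; V²/2g = 0.5624 m
Re = 1.17×10^5, ε/D = 0.00321 → f = 0.02799 (Swamee-Jain)
Major: h_f = f(L/D)·V²/2g = 0.02799·20086·0.5624 = 316.2 m
Minor: ΣK = 12.0; h_m = ΣK·V²/2g = 6.749 m
Total H_L = 316.2 + 6.749 = 322.9 m

H_L ≈ 323 m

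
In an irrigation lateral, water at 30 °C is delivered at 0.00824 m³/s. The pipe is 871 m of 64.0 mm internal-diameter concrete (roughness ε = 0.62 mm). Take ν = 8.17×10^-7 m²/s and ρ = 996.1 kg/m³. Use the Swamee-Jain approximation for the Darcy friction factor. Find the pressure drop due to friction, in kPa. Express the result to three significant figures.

Δp ≈ 1690 kPa

V = 4Q/(πD²) = 4·0.00824/(π·0.0640²) = 2.561 m/s
Re = VD/ν = 2.561·0.0640/8.17×10^-7 = 2.01×10^5 → turbulent
ε/D = 0.62/64.0 = 0.00969
Swamee-Jain: f = 0.03796
h_f = f(L/D)V²/(2g) = 0.03796·(871/0.0640)·2.561²/(2·9.81) = 172.8 m
Δp = ρg·h_f = 996.1·9.81·172.8 = 1688 kPa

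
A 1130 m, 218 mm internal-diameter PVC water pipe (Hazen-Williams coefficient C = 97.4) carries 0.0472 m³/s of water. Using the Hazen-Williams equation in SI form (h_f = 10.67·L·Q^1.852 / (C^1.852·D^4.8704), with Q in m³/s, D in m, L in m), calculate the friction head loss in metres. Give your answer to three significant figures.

h_f = 10.67·1130·0.0472^1.852 / (97.4^1.852·0.218^4.8704) = 14.61 m

h_f ≈ 14.6 m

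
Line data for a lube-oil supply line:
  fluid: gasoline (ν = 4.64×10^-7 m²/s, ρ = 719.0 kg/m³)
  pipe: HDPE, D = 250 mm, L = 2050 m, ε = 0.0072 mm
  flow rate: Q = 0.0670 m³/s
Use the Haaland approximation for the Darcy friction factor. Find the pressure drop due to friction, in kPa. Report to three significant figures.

Δp ≈ 69.5 kPa

V = 4Q/(πD²) = 4·0.0670/(π·0.250²) = 1.365 m/s
Re = VD/ν = 1.365·0.250/4.64×10^-7 = 7.35×10^5 → turbulent
ε/D = 0.0072/250 = 2.88×10^-5
Haaland: f = 0.01265
h_f = f(L/D)V²/(2g) = 0.01265·(2050/0.250)·1.365²/(2·9.81) = 9.853 m
Δp = ρg·h_f = 719.0·9.81·9.853 = 69.50 kPa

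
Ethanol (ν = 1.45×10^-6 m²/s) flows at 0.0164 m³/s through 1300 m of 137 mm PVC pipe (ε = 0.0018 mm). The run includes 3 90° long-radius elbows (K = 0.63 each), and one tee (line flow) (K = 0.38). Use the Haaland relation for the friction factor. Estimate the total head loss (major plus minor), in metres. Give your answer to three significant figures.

H_L ≈ 10.7 m

V = 4Q/(πD²) = 1.113 m/s; V²/2g = 0.06309 m
Re = 1.05×10^5, ε/D = 1.31×10^-5 → f = 0.01769 (Haaland)
Major: h_f = f(L/D)·V²/2g = 0.01769·9489·0.06309 = 10.59 m
Minor: ΣK = 2.27; h_m = ΣK·V²/2g = 0.1432 m
Total H_L = 10.59 + 0.1432 = 10.73 m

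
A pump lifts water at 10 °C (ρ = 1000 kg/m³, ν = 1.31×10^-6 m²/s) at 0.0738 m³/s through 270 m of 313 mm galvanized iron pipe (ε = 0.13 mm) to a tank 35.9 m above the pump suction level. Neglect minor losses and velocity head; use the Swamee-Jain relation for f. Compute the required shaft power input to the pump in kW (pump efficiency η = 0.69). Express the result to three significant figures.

P_shaft ≈ 38.4 kW

V = 4Q/(πD²) = 0.9591 m/s; Re = 2.29×10^5; ε/D = 4.15×10^-4; f = 0.01824
h_f = f(L/D)V²/2g = 0.7375 m
Total head H = z + h_f = 35.9 + 0.7375 = 36.64 m
P_hyd = ρgQH = 1000·9.81·0.0738·36.64 = 26.52 kW
P_shaft = P_hyd/η = 26.52/0.69 = 38.44 kW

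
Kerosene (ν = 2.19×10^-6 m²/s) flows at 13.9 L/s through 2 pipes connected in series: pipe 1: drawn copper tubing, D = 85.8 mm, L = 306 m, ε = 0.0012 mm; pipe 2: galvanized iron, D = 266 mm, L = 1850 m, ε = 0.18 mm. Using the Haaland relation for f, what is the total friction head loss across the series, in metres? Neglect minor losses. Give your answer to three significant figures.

Pipe 1: V = 2.404 m/s, Re = 9.42×10^4, ε/D = 1.40×10^-5, f = 0.01810, h_1 = f(L/D)V²/2g = 19.01 m
Pipe 2: V = 0.2501 m/s, Re = 3.04×10^4, ε/D = 6.77×10^-4, f = 0.02483, h_2 = f(L/D)V²/2g = 0.5507 m
Series → Q common, losses add: H = Σh = 19.57 m

H ≈ 19.6 m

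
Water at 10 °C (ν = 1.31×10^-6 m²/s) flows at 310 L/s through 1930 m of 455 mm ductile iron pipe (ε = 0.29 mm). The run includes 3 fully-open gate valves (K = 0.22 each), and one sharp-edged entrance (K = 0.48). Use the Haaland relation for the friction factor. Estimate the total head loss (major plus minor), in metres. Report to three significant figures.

V = 4Q/(πD²) = 1.907 m/s; V²/2g = 0.1853 m
Re = 6.62×10^5, ε/D = 6.37×10^-4 → f = 0.01823 (Haaland)
Major: h_f = f(L/D)·V²/2g = 0.01823·4242·0.1853 = 14.33 m
Minor: ΣK = 1.14; h_m = ΣK·V²/2g = 0.2112 m
Total H_L = 14.33 + 0.2112 = 14.54 m

H_L ≈ 14.5 m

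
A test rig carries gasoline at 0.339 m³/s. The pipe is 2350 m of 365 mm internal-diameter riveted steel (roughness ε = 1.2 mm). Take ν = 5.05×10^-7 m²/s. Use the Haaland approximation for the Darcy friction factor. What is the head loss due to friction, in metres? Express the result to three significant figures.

h_f ≈ 92.8 m

V = 4Q/(πD²) = 4·0.339/(π·0.365²) = 3.240 m/s
Re = VD/ν = 3.240·0.365/5.05×10^-7 = 2.34×10^6 → turbulent
ε/D = 1.2/365 = 0.00329
Haaland: f = 0.02695
h_f = f(L/D)V²/(2g) = 0.02695·(2350/0.365)·3.240²/(2·9.81) = 92.84 m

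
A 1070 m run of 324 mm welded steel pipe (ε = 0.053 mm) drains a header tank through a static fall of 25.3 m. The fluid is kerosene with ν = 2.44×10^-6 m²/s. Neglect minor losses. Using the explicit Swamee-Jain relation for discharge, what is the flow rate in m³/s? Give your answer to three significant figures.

Swamee-Jain (Type II): Q = -0.965·√(gD⁵h_f/L)·ln[ε/(3.7D) + √(3.17ν²L/(gD³h_f))]
√(gD⁵h_f/L) = √(9.81·0.324⁵·25.3/1070) = 0.02878
ε/(3.7D) = 4.42×10^-5; √(3.17ν²L/(gD³h_f)) = 4.89×10^-5
Q = -0.965·0.02878·ln(9.312×10^-5) = 0.2578 m³/s
Check: V = 3.13 m/s, Re = 4.15×10^5, f = 0.01544, h_f = 25.4 m ≈ 25.3 m ✓

Q ≈ 0.258 m³/s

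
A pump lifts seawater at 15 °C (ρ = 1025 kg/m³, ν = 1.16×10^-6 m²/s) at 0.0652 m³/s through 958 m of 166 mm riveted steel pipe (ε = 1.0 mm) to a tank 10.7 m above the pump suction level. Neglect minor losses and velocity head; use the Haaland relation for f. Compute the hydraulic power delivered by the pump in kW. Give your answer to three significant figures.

V = 4Q/(πD²) = 3.013 m/s; Re = 4.31×10^5; ε/D = 0.00602; f = 0.03240
h_f = f(L/D)V²/2g = 86.49 m
Total head H = z + h_f = 10.7 + 86.49 = 97.19 m
P_hyd = ρgQH = 1025·9.81·0.0652·97.19 = 63.72 kW

P_hyd ≈ 63.7 kW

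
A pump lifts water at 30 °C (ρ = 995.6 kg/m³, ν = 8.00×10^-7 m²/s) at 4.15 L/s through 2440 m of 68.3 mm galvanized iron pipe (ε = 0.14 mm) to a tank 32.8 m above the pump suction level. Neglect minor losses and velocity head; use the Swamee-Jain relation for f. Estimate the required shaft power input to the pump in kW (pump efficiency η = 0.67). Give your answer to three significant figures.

P_shaft ≈ 5.59 kW

V = 4Q/(πD²) = 1.133 m/s; Re = 9.67×10^4; ε/D = 0.00205; f = 0.02552
h_f = f(L/D)V²/2g = 59.61 m
Total head H = z + h_f = 32.8 + 59.61 = 92.41 m
P_hyd = ρgQH = 995.6·9.81·0.00415·92.41 = 3.746 kW
P_shaft = P_hyd/η = 3.746/0.67 = 5.590 kW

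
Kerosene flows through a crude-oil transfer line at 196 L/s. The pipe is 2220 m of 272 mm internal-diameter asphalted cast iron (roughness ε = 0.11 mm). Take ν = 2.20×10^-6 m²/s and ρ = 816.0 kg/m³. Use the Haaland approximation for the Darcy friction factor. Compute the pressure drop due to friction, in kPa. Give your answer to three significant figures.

V = 4Q/(πD²) = 4·0.196/(π·0.272²) = 3.373 m/s
Re = VD/ν = 3.373·0.272/2.20×10^-6 = 4.17×10^5 → turbulent
ε/D = 0.11/272 = 4.04×10^-4
Haaland: f = 0.01711
h_f = f(L/D)V²/(2g) = 0.01711·(2220/0.272)·3.373²/(2·9.81) = 80.99 m
Δp = ρg·h_f = 816.0·9.81·80.99 = 648.3 kPa

Δp ≈ 648 kPa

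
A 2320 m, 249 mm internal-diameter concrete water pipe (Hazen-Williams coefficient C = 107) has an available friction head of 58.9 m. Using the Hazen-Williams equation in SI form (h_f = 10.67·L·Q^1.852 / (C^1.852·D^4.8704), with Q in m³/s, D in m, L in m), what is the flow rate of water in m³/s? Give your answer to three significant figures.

Rearranging: Q = [h_f·C^1.852·D^4.8704 / (10.67·L)]^(1/1.852)
Q = [58.9·107^1.852·0.249^4.8704 / (10.67·2320)]^0.540 = 0.1059 m³/s

Q ≈ 0.106 m³/s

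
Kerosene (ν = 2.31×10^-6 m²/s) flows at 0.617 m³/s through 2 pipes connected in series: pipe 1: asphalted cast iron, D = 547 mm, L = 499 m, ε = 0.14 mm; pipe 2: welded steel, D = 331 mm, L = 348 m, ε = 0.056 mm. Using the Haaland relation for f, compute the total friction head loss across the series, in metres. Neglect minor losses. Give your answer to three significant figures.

Pipe 1: V = 2.626 m/s, Re = 6.22×10^5, ε/D = 2.56×10^-4, f = 0.01556, h_1 = f(L/D)V²/2g = 4.988 m
Pipe 2: V = 7.170 m/s, Re = 1.03×10^6, ε/D = 1.69×10^-4, f = 0.01422, h_2 = f(L/D)V²/2g = 39.18 m
Series → Q common, losses add: H = Σh = 44.17 m

H ≈ 44.2 m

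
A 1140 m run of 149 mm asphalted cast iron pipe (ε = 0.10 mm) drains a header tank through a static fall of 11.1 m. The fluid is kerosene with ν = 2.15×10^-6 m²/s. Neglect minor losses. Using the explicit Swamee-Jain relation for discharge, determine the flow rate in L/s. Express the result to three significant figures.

Q ≈ 20.0 L/s

Swamee-Jain (Type II): Q = -0.965·√(gD⁵h_f/L)·ln[ε/(3.7D) + √(3.17ν²L/(gD³h_f))]
√(gD⁵h_f/L) = √(9.81·0.149⁵·11.1/1140) = 0.002649
ε/(3.7D) = 1.81×10^-4; √(3.17ν²L/(gD³h_f)) = 2.15×10^-4
Q = -0.965·0.002649·ln(3.967×10^-4) = 0.02002 m³/s
Check: V = 1.15 m/s, Re = 7.96×10^4, f = 0.02171, h_f = 11.2 m ≈ 11.1 m ✓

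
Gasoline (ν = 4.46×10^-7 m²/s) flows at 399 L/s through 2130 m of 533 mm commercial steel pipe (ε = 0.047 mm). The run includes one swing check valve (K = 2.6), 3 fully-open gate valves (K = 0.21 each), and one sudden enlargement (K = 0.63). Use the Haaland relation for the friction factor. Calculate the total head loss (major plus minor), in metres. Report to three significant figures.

V = 4Q/(πD²) = 1.788 m/s; V²/2g = 0.1630 m
Re = 2.14×10^6, ε/D = 8.82×10^-5 → f = 0.01248 (Haaland)
Major: h_f = f(L/D)·V²/2g = 0.01248·3996·0.1630 = 8.126 m
Minor: ΣK = 3.86; h_m = ΣK·V²/2g = 0.6291 m
Total H_L = 8.126 + 0.6291 = 8.755 m

H_L ≈ 8.75 m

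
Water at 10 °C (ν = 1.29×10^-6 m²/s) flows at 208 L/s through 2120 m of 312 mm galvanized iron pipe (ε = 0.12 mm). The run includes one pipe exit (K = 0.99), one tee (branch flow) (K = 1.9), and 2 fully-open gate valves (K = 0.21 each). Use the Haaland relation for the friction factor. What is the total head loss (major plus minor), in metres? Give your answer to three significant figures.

V = 4Q/(πD²) = 2.721 m/s; V²/2g = 0.3773 m
Re = 6.58×10^5, ε/D = 3.85×10^-4 → f = 0.01657 (Haaland)
Major: h_f = f(L/D)·V²/2g = 0.01657·6795·0.3773 = 42.49 m
Minor: ΣK = 3.31; h_m = ΣK·V²/2g = 1.249 m
Total H_L = 42.49 + 1.249 = 43.74 m

H_L ≈ 43.7 m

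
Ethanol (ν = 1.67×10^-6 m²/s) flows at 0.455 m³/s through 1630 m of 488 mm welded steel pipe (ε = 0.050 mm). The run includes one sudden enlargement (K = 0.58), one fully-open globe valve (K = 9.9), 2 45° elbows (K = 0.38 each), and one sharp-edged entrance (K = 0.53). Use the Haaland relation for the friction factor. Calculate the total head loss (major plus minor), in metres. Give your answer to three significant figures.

H_L ≈ 17.4 m

V = 4Q/(πD²) = 2.433 m/s; V²/2g = 0.3016 m
Re = 7.11×10^5, ε/D = 1.02×10^-4 → f = 0.01377 (Haaland)
Major: h_f = f(L/D)·V²/2g = 0.01377·3340·0.3016 = 13.87 m
Minor: ΣK = 11.8; h_m = ΣK·V²/2g = 3.550 m
Total H_L = 13.87 + 3.550 = 17.42 m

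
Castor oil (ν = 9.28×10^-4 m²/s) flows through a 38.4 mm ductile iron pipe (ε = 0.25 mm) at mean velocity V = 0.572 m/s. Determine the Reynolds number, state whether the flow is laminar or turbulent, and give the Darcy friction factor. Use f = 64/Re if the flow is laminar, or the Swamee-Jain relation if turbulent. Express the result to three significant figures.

Re = VD/ν = 0.5720·0.0384/9.28×10^-4 = 23.7
Re < 2300 → laminar → f = 64/Re = 2.704

Re ≈ 23.7; laminar; f = 64/Re ≈ 2.70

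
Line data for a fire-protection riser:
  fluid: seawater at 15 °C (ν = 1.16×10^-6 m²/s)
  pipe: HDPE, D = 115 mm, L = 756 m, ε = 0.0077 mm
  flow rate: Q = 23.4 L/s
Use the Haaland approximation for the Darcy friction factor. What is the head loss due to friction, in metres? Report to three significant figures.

V = 4Q/(πD²) = 4·0.0234/(π·0.115²) = 2.253 m/s
Re = VD/ν = 2.253·0.115/1.16×10^-6 = 2.23×10^5 → turbulent
ε/D = 0.0077/115 = 6.70×10^-5
Haaland: f = 0.01566
h_f = f(L/D)V²/(2g) = 0.01566·(756/0.115)·2.253²/(2·9.81) = 26.63 m

h_f ≈ 26.6 m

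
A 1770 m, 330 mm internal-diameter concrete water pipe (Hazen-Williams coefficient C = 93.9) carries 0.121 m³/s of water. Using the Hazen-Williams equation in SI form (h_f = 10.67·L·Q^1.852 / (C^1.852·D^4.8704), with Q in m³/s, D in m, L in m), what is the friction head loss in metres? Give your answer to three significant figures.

h_f ≈ 18.6 m

h_f = 10.67·1770·0.121^1.852 / (93.9^1.852·0.330^4.8704) = 18.58 m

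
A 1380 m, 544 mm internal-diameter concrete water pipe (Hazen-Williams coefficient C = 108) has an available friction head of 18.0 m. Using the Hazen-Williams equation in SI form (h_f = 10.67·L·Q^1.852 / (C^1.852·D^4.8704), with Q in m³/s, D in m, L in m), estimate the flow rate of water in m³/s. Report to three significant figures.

Rearranging: Q = [h_f·C^1.852·D^4.8704 / (10.67·L)]^(1/1.852)
Q = [18.0·108^1.852·0.544^4.8704 / (10.67·1380)]^0.540 = 0.5825 m³/s

Q ≈ 0.583 m³/s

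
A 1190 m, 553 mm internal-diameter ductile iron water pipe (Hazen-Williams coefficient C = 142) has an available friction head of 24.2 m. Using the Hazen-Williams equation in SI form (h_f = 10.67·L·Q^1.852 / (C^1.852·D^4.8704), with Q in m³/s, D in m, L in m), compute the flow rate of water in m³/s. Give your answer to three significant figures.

Rearranging: Q = [h_f·C^1.852·D^4.8704 / (10.67·L)]^(1/1.852)
Q = [24.2·142^1.852·0.553^4.8704 / (10.67·1190)]^0.540 = 1.016 m³/s

Q ≈ 1.02 m³/s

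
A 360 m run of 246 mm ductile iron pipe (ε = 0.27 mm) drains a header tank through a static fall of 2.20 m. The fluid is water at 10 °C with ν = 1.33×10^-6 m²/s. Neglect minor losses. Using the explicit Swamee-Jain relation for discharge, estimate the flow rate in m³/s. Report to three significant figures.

Q ≈ 0.0559 m³/s

Swamee-Jain (Type II): Q = -0.965·√(gD⁵h_f/L)·ln[ε/(3.7D) + √(3.17ν²L/(gD³h_f))]
√(gD⁵h_f/L) = √(9.81·0.246⁵·2.20/360) = 0.007349
ε/(3.7D) = 2.97×10^-4; √(3.17ν²L/(gD³h_f)) = 7.93×10^-5
Q = -0.965·0.007349·ln(3.759×10^-4) = 0.05593 m³/s
Check: V = 1.18 m/s, Re = 2.18×10^5, f = 0.02147, h_f = 2.22 m ≈ 2.20 m ✓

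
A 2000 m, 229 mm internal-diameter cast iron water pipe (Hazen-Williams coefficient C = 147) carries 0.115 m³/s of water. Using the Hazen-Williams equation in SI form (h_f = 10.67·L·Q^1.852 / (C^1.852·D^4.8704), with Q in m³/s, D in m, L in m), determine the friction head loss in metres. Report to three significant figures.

h_f ≈ 49.4 m

h_f = 10.67·2000·0.115^1.852 / (147^1.852·0.229^4.8704) = 49.38 m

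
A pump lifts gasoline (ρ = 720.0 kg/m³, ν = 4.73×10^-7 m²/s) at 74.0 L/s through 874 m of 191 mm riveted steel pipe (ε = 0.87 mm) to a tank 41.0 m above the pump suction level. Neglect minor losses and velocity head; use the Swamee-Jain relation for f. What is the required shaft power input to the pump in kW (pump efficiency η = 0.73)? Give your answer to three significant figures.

P_shaft ≈ 62.4 kW

V = 4Q/(πD²) = 2.583 m/s; Re = 1.04×10^6; ε/D = 0.00455; f = 0.02969
h_f = f(L/D)V²/2g = 46.18 m
Total head H = z + h_f = 41.0 + 46.18 = 87.18 m
P_hyd = ρgQH = 720.0·9.81·0.0740·87.18 = 45.57 kW
P_shaft = P_hyd/η = 45.57/0.73 = 62.42 kW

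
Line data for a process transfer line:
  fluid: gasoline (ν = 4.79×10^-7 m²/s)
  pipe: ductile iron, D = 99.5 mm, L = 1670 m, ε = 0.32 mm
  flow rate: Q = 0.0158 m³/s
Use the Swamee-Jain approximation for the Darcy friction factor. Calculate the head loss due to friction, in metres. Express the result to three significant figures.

V = 4Q/(πD²) = 4·0.0158/(π·0.0995²) = 2.032 m/s
Re = VD/ν = 2.032·0.0995/4.79×10^-7 = 4.22×10^5 → turbulent
ε/D = 0.32/99.5 = 0.00322
Swamee-Jain: f = 0.02711
h_f = f(L/D)V²/(2g) = 0.02711·(1670/0.0995)·2.032²/(2·9.81) = 95.75 m

h_f ≈ 95.8 m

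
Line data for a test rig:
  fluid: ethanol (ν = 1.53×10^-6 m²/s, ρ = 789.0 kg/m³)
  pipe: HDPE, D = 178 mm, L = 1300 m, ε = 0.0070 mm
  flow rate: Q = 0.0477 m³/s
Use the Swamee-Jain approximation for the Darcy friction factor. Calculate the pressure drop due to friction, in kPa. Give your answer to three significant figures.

Δp ≈ 165 kPa

V = 4Q/(πD²) = 4·0.0477/(π·0.178²) = 1.917 m/s
Re = VD/ν = 1.917·0.178/1.53×10^-6 = 2.23×10^5 → turbulent
ε/D = 0.0070/178 = 3.93×10^-5
Swamee-Jain: f = 0.01558
h_f = f(L/D)V²/(2g) = 0.01558·(1300/0.178)·1.917²/(2·9.81) = 21.32 m
Δp = ρg·h_f = 789.0·9.81·21.32 = 165.0 kPa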